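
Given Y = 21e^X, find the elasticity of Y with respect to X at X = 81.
Elasticity = 81

Elasticity = (dY/dX) · (X/Y)

dY/dX = 21·e^X
At X = 81: dY/dX = 21·e^81, Y = 21·e^81

Elasticity = (21·e^81) · (81 / (21·e^81)) = 81

Interpretation: for a small percentage change in X, the percentage change in Y is approximately 81.00 times as large.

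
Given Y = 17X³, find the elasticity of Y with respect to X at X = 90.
Elasticity = 3

Elasticity = (dY/dX) · (X/Y)

dY/dX = 51·X²
At X = 90: dY/dX = 413100, Y = 12393000

Elasticity = 413100 · (90 / 12393000) = 3

Interpretation: for a small percentage change in X, the percentage change in Y is approximately 3.00 times as large.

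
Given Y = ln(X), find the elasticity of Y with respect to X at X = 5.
Elasticity = 1/ln(5) ≈ 0.6213

Elasticity = (dY/dX) · (X/Y)

dY/dX = 1/X
At X = 5: dY/dX = 1/5, Y = ln(5)

Elasticity = (1/5) · (5 / (ln(5))) = 1/ln(5) ≈ 0.6213

Interpretation: for a small percentage change in X, the percentage change in Y is approximately 0.62 times as large.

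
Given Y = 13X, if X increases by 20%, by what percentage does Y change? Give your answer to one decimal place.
20.0%

For Y = 13X:
If X → X(1 + 0.2)
Then Y → Y · (1 + 0.2)^1
     = Y · 1.2000

Percentage change = ((1 + 0.2)^1 − 1) × 100% = 20.0%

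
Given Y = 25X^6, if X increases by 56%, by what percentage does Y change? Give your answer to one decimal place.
1341.3%

For Y = 25X^6:
If X → X(1 + 0.56)
Then Y → Y · (1 + 0.56)^6
     ≈ Y · 14.4128

Percentage change = ((1 + 0.56)^6 − 1) × 100% ≈ 1341.3%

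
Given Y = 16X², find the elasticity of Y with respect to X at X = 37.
Elasticity = 2

Elasticity = (dY/dX) · (X/Y)

dY/dX = 32·X
At X = 37: dY/dX = 1184, Y = 21904

Elasticity = 1184 · (37 / 21904) = 2

Interpretation: for a small percentage change in X, the percentage change in Y is approximately 2.00 times as large.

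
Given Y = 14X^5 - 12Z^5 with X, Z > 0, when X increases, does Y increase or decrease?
Y increases

Taking the partial derivative:
∂Y/∂X = 70X^4

∂Y/∂X = 70X^4 > 0 (assuming positive values)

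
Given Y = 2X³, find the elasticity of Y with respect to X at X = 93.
Elasticity = 3

Elasticity = (dY/dX) · (X/Y)

dY/dX = 6·X²
At X = 93: dY/dX = 51894, Y = 1608714

Elasticity = 51894 · (93 / 1608714) = 3

Interpretation: for a small percentage change in X, the percentage change in Y is approximately 3.00 times as large.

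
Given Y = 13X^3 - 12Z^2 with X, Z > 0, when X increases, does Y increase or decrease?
Y increases

Taking the partial derivative:
∂Y/∂X = 39X^2

∂Y/∂X = 39X^2 > 0 (assuming positive values)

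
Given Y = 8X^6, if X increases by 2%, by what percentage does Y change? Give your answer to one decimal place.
12.6%

For Y = 8X^6:
If X → X(1 + 0.02)
Then Y → Y · (1 + 0.02)^6
     ≈ Y · 1.1262

Percentage change = ((1 + 0.02)^6 − 1) × 100% ≈ 12.6%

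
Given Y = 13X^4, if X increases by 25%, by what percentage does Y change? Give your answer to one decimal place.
144.1%

For Y = 13X^4:
If X → X(1 + 0.25)
Then Y → Y · (1 + 0.25)^4
     ≈ Y · 2.4414

Percentage change = ((1 + 0.25)^4 − 1) × 100% ≈ 144.1%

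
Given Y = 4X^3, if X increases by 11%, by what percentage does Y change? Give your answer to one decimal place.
36.8%

For Y = 4X^3:
If X → X(1 + 0.11)
Then Y → Y · (1 + 0.11)^3
     ≈ Y · 1.3676

Percentage change = ((1 + 0.11)^3 − 1) × 100% ≈ 36.8%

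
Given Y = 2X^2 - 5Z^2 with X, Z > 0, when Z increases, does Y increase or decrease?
Y decreases

Taking the partial derivative:
∂Y/∂Z = -10Z

∂Y/∂Z = -10Z < 0 (assuming positive values)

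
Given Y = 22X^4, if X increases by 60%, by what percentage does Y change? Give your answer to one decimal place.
555.4%

For Y = 22X^4:
If X → X(1 + 0.6)
Then Y → Y · (1 + 0.6)^4
     = Y · 6.5536

Percentage change = ((1 + 0.6)^4 − 1) × 100% ≈ 555.4%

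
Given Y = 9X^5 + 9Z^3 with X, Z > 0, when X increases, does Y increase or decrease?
Y increases

Taking the partial derivative:
∂Y/∂X = 45X^4

∂Y/∂X = 45X^4 > 0 (assuming positive values)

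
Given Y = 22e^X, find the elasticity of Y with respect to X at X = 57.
Elasticity = 57

Elasticity = (dY/dX) · (X/Y)

dY/dX = 22·e^X
At X = 57: dY/dX = 22·e^57, Y = 22·e^57

Elasticity = (22·e^57) · (57 / (22·e^57)) = 57

Interpretation: for a small percentage change in X, the percentage change in Y is approximately 57.00 times as large.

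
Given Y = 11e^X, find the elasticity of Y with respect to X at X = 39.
Elasticity = 39

Elasticity = (dY/dX) · (X/Y)

dY/dX = 11·e^X
At X = 39: dY/dX = 11·e^39, Y = 11·e^39

Elasticity = (11·e^39) · (39 / (11·e^39)) = 39

Interpretation: for a small percentage change in X, the percentage change in Y is approximately 39.00 times as large.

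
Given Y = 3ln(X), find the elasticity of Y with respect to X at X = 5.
Elasticity = 1/ln(5) ≈ 0.6213

Elasticity = (dY/dX) · (X/Y)

dY/dX = 3/X
At X = 5: dY/dX = 3/5, Y = 3·ln(5)

Elasticity = (3/5) · (5 / (3·ln(5))) = 1/ln(5) ≈ 0.6213

Interpretation: for a small percentage change in X, the percentage change in Y is approximately 0.62 times as large.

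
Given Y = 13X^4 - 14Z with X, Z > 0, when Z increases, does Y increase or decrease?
Y decreases

Taking the partial derivative:
∂Y/∂Z = -14

∂Y/∂Z = -14 < 0 (assuming positive values)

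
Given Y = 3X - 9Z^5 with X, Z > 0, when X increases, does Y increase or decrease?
Y increases

Taking the partial derivative:
∂Y/∂X = 3

∂Y/∂X = 3 > 0 (assuming positive values)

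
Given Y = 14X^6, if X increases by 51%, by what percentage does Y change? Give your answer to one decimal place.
1085.4%

For Y = 14X^6:
If X → X(1 + 0.51)
Then Y → Y · (1 + 0.51)^6
     ≈ Y · 11.8539

Percentage change = ((1 + 0.51)^6 − 1) × 100% ≈ 1085.4%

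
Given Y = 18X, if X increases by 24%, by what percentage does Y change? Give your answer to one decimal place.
24.0%

For Y = 18X:
If X → X(1 + 0.24)
Then Y → Y · (1 + 0.24)^1
     = Y · 1.2400

Percentage change = ((1 + 0.24)^1 − 1) × 100% = 24.0%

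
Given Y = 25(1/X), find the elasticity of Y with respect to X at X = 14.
Elasticity = -1

Elasticity = (dY/dX) · (X/Y)

dY/dX = -25/X²
At X = 14: dY/dX = -25/196, Y = 25/14

Elasticity = (-25/196) · (14 / (25/14)) = -1

Interpretation: for a small percentage change in X, the percentage change in Y is approximately -1.00 times as large.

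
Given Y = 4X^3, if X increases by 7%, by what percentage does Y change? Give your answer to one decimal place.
22.5%

For Y = 4X^3:
If X → X(1 + 0.07)
Then Y → Y · (1 + 0.07)^3
     ≈ Y · 1.2250

Percentage change = ((1 + 0.07)^3 − 1) × 100% ≈ 22.5%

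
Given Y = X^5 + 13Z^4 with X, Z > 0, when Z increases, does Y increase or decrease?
Y increases

Taking the partial derivative:
∂Y/∂Z = 52Z^3

∂Y/∂Z = 52Z^3 > 0 (assuming positive values)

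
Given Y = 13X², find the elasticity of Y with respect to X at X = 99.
Elasticity = 2

Elasticity = (dY/dX) · (X/Y)

dY/dX = 26·X
At X = 99: dY/dX = 2574, Y = 127413

Elasticity = 2574 · (99 / 127413) = 2

Interpretation: for a small percentage change in X, the percentage change in Y is approximately 2.00 times as large.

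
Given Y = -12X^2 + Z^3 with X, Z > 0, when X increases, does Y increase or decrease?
Y decreases

Taking the partial derivative:
∂Y/∂X = -24X

∂Y/∂X = -24X < 0 (assuming positive values)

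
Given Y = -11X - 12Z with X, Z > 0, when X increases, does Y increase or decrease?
Y decreases

Taking the partial derivative:
∂Y/∂X = -11

∂Y/∂X = -11 < 0 (assuming positive values)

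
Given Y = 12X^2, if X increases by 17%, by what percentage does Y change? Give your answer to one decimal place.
36.9%

For Y = 12X^2:
If X → X(1 + 0.17)
Then Y → Y · (1 + 0.17)^2
     = Y · 1.3689

Percentage change = ((1 + 0.17)^2 − 1) × 100% ≈ 36.9%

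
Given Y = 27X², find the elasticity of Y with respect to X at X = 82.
Elasticity = 2

Elasticity = (dY/dX) · (X/Y)

dY/dX = 54·X
At X = 82: dY/dX = 4428, Y = 181548

Elasticity = 4428 · (82 / 181548) = 2

Interpretation: for a small percentage change in X, the percentage change in Y is approximately 2.00 times as large.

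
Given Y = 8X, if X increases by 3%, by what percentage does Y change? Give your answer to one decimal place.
3.0%

For Y = 8X:
If X → X(1 + 0.03)
Then Y → Y · (1 + 0.03)^1
     = Y · 1.0300

Percentage change = ((1 + 0.03)^1 − 1) × 100% = 3.0%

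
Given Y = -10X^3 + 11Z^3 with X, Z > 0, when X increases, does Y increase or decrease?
Y decreases

Taking the partial derivative:
∂Y/∂X = -30X^2

∂Y/∂X = -30X^2 < 0 (assuming positive values)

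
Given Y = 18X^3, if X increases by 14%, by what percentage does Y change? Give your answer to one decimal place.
48.2%

For Y = 18X^3:
If X → X(1 + 0.14)
Then Y → Y · (1 + 0.14)^3
     ≈ Y · 1.4815

Percentage change = ((1 + 0.14)^3 − 1) × 100% ≈ 48.2%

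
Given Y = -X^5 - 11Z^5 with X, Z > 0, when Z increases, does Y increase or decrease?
Y decreases

Taking the partial derivative:
∂Y/∂Z = -55Z^4

∂Y/∂Z = -55Z^4 < 0 (assuming positive values)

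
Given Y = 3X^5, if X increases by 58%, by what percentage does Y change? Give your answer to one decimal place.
884.7%

For Y = 3X^5:
If X → X(1 + 0.58)
Then Y → Y · (1 + 0.58)^5
     ≈ Y · 9.8466

Percentage change = ((1 + 0.58)^5 − 1) × 100% ≈ 884.7%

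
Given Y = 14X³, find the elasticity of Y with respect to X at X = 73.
Elasticity = 3

Elasticity = (dY/dX) · (X/Y)

dY/dX = 42·X²
At X = 73: dY/dX = 223818, Y = 5446238

Elasticity = 223818 · (73 / 5446238) = 3

Interpretation: for a small percentage change in X, the percentage change in Y is approximately 3.00 times as large.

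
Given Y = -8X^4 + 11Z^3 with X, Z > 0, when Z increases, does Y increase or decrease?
Y increases

Taking the partial derivative:
∂Y/∂Z = 33Z^2

∂Y/∂Z = 33Z^2 > 0 (assuming positive values)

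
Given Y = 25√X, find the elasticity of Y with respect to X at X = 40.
Elasticity = 1/2

Elasticity = (dY/dX) · (X/Y)

dY/dX = 25/(2·√X)
At X = 40: dY/dX = 5·√10/8, Y = 50·√10

Elasticity = (5·√10/8) · (40 / (50·√10)) = 1/2

Interpretation: for a small percentage change in X, the percentage change in Y is approximately 0.50 times as large.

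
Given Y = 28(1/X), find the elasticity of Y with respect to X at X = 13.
Elasticity = -1

Elasticity = (dY/dX) · (X/Y)

dY/dX = -28/X²
At X = 13: dY/dX = -28/169, Y = 28/13

Elasticity = (-28/169) · (13 / (28/13)) = -1

Interpretation: for a small percentage change in X, the percentage change in Y is approximately -1.00 times as large.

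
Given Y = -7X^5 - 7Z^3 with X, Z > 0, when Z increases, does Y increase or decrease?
Y decreases

Taking the partial derivative:
∂Y/∂Z = -21Z^2

∂Y/∂Z = -21Z^2 < 0 (assuming positive values)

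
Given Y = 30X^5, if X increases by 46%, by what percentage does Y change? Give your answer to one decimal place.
563.4%

For Y = 30X^5:
If X → X(1 + 0.46)
Then Y → Y · (1 + 0.46)^5
     ≈ Y · 6.6338

Percentage change = ((1 + 0.46)^5 − 1) × 100% ≈ 563.4%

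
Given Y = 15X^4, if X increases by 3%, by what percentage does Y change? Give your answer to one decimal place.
12.6%

For Y = 15X^4:
If X → X(1 + 0.03)
Then Y → Y · (1 + 0.03)^4
     ≈ Y · 1.1255

Percentage change = ((1 + 0.03)^4 − 1) × 100% ≈ 12.6%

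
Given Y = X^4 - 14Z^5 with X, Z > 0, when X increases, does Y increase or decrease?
Y increases

Taking the partial derivative:
∂Y/∂X = 4X^3

∂Y/∂X = 4X^3 > 0 (assuming positive values)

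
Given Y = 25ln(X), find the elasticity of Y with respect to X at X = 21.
Elasticity = 1/ln(21) ≈ 0.3285

Elasticity = (dY/dX) · (X/Y)

dY/dX = 25/X
At X = 21: dY/dX = 25/21, Y = 25·ln(21)

Elasticity = (25/21) · (21 / (25·ln(21))) = 1/ln(21) ≈ 0.3285

Interpretation: for a small percentage change in X, the percentage change in Y is approximately 0.33 times as large.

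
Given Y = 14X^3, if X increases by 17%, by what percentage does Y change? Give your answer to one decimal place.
60.2%

For Y = 14X^3:
If X → X(1 + 0.17)
Then Y → Y · (1 + 0.17)^3
     ≈ Y · 1.6016

Percentage change = ((1 + 0.17)^3 − 1) × 100% ≈ 60.2%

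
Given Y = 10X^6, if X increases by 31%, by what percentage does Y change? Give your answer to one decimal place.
405.4%

For Y = 10X^6:
If X → X(1 + 0.31)
Then Y → Y · (1 + 0.31)^6
     ≈ Y · 5.0539

Percentage change = ((1 + 0.31)^6 − 1) × 100% ≈ 405.4%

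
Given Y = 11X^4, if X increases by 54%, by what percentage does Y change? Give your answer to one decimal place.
462.4%

For Y = 11X^4:
If X → X(1 + 0.54)
Then Y → Y · (1 + 0.54)^4
     ≈ Y · 5.6245

Percentage change = ((1 + 0.54)^4 − 1) × 100% ≈ 462.4%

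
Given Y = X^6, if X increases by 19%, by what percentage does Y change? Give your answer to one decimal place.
184.0%

For Y = X^6:
If X → X(1 + 0.19)
Then Y → Y · (1 + 0.19)^6
     ≈ Y · 2.8398

Percentage change = ((1 + 0.19)^6 − 1) × 100% ≈ 184.0%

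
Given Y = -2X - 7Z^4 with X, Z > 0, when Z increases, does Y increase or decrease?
Y decreases

Taking the partial derivative:
∂Y/∂Z = -28Z^3

∂Y/∂Z = -28Z^3 < 0 (assuming positive values)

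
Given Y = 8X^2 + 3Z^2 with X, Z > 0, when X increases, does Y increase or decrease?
Y increases

Taking the partial derivative:
∂Y/∂X = 16X

∂Y/∂X = 16X > 0 (assuming positive values)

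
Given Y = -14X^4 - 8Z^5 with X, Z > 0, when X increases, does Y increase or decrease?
Y decreases

Taking the partial derivative:
∂Y/∂X = -56X^3

∂Y/∂X = -56X^3 < 0 (assuming positive values)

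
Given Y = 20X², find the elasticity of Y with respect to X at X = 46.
Elasticity = 2

Elasticity = (dY/dX) · (X/Y)

dY/dX = 40·X
At X = 46: dY/dX = 1840, Y = 42320

Elasticity = 1840 · (46 / 42320) = 2

Interpretation: for a small percentage change in X, the percentage change in Y is approximately 2.00 times as large.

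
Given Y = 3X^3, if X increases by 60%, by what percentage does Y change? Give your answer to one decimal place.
309.6%

For Y = 3X^3:
If X → X(1 + 0.6)
Then Y → Y · (1 + 0.6)^3
     = Y · 4.0960

Percentage change = ((1 + 0.6)^3 − 1) × 100% = 309.6%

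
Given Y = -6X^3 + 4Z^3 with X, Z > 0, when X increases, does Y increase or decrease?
Y decreases

Taking the partial derivative:
∂Y/∂X = -18X^2

∂Y/∂X = -18X^2 < 0 (assuming positive values)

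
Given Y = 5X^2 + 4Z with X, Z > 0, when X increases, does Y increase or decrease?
Y increases

Taking the partial derivative:
∂Y/∂X = 10X

∂Y/∂X = 10X > 0 (assuming positive values)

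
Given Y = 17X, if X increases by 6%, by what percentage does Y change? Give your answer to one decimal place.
6.0%

For Y = 17X:
If X → X(1 + 0.06)
Then Y → Y · (1 + 0.06)^1
     = Y · 1.0600

Percentage change = ((1 + 0.06)^1 − 1) × 100% = 6.0%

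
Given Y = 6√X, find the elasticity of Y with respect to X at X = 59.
Elasticity = 1/2

Elasticity = (dY/dX) · (X/Y)

dY/dX = 3/√X
At X = 59: dY/dX = 3·√59/59, Y = 6·√59

Elasticity = (3·√59/59) · (59 / (6·√59)) = 1/2

Interpretation: for a small percentage change in X, the percentage change in Y is approximately 0.50 times as large.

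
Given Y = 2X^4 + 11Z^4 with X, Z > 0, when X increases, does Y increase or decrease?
Y increases

Taking the partial derivative:
∂Y/∂X = 8X^3

∂Y/∂X = 8X^3 > 0 (assuming positive values)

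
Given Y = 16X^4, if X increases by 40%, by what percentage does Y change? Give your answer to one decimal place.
284.2%

For Y = 16X^4:
If X → X(1 + 0.4)
Then Y → Y · (1 + 0.4)^4
     = Y · 3.8416

Percentage change = ((1 + 0.4)^4 − 1) × 100% ≈ 284.2%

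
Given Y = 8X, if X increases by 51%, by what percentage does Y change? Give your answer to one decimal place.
51.0%

For Y = 8X:
If X → X(1 + 0.51)
Then Y → Y · (1 + 0.51)^1
     = Y · 1.5100

Percentage change = ((1 + 0.51)^1 − 1) × 100% = 51.0%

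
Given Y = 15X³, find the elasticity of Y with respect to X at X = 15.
Elasticity = 3

Elasticity = (dY/dX) · (X/Y)

dY/dX = 45·X²
At X = 15: dY/dX = 10125, Y = 50625

Elasticity = 10125 · (15 / 50625) = 3

Interpretation: for a small percentage change in X, the percentage change in Y is approximately 3.00 times as large.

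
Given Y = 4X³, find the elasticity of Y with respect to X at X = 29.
Elasticity = 3

Elasticity = (dY/dX) · (X/Y)

dY/dX = 12·X²
At X = 29: dY/dX = 10092, Y = 97556

Elasticity = 10092 · (29 / 97556) = 3

Interpretation: for a small percentage change in X, the percentage change in Y is approximately 3.00 times as large.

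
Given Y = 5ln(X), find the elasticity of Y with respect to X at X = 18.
Elasticity = 1/ln(18) ≈ 0.3460

Elasticity = (dY/dX) · (X/Y)

dY/dX = 5/X
At X = 18: dY/dX = 5/18, Y = 5·ln(18)

Elasticity = (5/18) · (18 / (5·ln(18))) = 1/ln(18) ≈ 0.3460

Interpretation: for a small percentage change in X, the percentage change in Y is approximately 0.35 times as large.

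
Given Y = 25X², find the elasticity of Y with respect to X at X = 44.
Elasticity = 2

Elasticity = (dY/dX) · (X/Y)

dY/dX = 50·X
At X = 44: dY/dX = 2200, Y = 48400

Elasticity = 2200 · (44 / 48400) = 2

Interpretation: for a small percentage change in X, the percentage change in Y is approximately 2.00 times as large.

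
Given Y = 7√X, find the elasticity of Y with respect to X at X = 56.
Elasticity = 1/2

Elasticity = (dY/dX) · (X/Y)

dY/dX = 7/(2·√X)
At X = 56: dY/dX = √14/8, Y = 14·√14

Elasticity = (√14/8) · (56 / (14·√14)) = 1/2

Interpretation: for a small percentage change in X, the percentage change in Y is approximately 0.50 times as large.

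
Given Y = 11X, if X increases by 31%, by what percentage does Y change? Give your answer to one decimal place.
31.0%

For Y = 11X:
If X → X(1 + 0.31)
Then Y → Y · (1 + 0.31)^1
     = Y · 1.3100

Percentage change = ((1 + 0.31)^1 − 1) × 100% = 31.0%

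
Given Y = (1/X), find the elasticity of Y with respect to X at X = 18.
Elasticity = -1

Elasticity = (dY/dX) · (X/Y)

dY/dX = -1/X²
At X = 18: dY/dX = -1/324, Y = 1/18

Elasticity = (-1/324) · (18 / (1/18)) = -1

Interpretation: for a small percentage change in X, the percentage change in Y is approximately -1.00 times as large.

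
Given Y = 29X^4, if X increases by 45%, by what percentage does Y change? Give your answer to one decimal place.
342.1%

For Y = 29X^4:
If X → X(1 + 0.45)
Then Y → Y · (1 + 0.45)^4
     ≈ Y · 4.4205

Percentage change = ((1 + 0.45)^4 − 1) × 100% ≈ 342.1%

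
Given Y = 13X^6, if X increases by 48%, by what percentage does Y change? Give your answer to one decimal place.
950.9%

For Y = 13X^6:
If X → X(1 + 0.48)
Then Y → Y · (1 + 0.48)^6
     ≈ Y · 10.5092

Percentage change = ((1 + 0.48)^6 − 1) × 100% ≈ 950.9%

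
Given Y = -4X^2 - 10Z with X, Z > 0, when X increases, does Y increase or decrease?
Y decreases

Taking the partial derivative:
∂Y/∂X = -8X

∂Y/∂X = -8X < 0 (assuming positive values)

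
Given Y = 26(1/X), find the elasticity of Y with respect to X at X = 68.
Elasticity = -1

Elasticity = (dY/dX) · (X/Y)

dY/dX = -26/X²
At X = 68: dY/dX = -13/2312, Y = 13/34

Elasticity = (-13/2312) · (68 / (13/34)) = -1

Interpretation: for a small percentage change in X, the percentage change in Y is approximately -1.00 times as large.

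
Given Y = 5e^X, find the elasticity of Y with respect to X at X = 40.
Elasticity = 40

Elasticity = (dY/dX) · (X/Y)

dY/dX = 5·e^X
At X = 40: dY/dX = 5·e^40, Y = 5·e^40

Elasticity = (5·e^40) · (40 / (5·e^40)) = 40

Interpretation: for a small percentage change in X, the percentage change in Y is approximately 40.00 times as large.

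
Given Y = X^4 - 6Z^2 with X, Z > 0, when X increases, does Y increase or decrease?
Y increases

Taking the partial derivative:
∂Y/∂X = 4X^3

∂Y/∂X = 4X^3 > 0 (assuming positive values)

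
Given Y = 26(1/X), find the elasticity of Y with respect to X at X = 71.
Elasticity = -1

Elasticity = (dY/dX) · (X/Y)

dY/dX = -26/X²
At X = 71: dY/dX = -26/5041, Y = 26/71

Elasticity = (-26/5041) · (71 / (26/71)) = -1

Interpretation: for a small percentage change in X, the percentage change in Y is approximately -1.00 times as large.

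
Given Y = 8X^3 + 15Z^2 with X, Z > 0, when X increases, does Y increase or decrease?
Y increases

Taking the partial derivative:
∂Y/∂X = 24X^2

∂Y/∂X = 24X^2 > 0 (assuming positive values)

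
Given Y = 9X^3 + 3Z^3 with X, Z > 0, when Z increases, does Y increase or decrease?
Y increases

Taking the partial derivative:
∂Y/∂Z = 9Z^2

∂Y/∂Z = 9Z^2 > 0 (assuming positive values)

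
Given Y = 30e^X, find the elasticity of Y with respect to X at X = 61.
Elasticity = 61

Elasticity = (dY/dX) · (X/Y)

dY/dX = 30·e^X
At X = 61: dY/dX = 30·e^61, Y = 30·e^61

Elasticity = (30·e^61) · (61 / (30·e^61)) = 61

Interpretation: for a small percentage change in X, the percentage change in Y is approximately 61.00 times as large.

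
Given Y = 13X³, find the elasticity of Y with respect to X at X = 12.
Elasticity = 3

Elasticity = (dY/dX) · (X/Y)

dY/dX = 39·X²
At X = 12: dY/dX = 5616, Y = 22464

Elasticity = 5616 · (12 / 22464) = 3

Interpretation: for a small percentage change in X, the percentage change in Y is approximately 3.00 times as large.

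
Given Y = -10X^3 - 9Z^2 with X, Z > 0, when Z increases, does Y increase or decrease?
Y decreases

Taking the partial derivative:
∂Y/∂Z = -18Z

∂Y/∂Z = -18Z < 0 (assuming positive values)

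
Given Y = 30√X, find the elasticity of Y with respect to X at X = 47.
Elasticity = 1/2

Elasticity = (dY/dX) · (X/Y)

dY/dX = 15/√X
At X = 47: dY/dX = 15·√47/47, Y = 30·√47

Elasticity = (15·√47/47) · (47 / (30·√47)) = 1/2

Interpretation: for a small percentage change in X, the percentage change in Y is approximately 0.50 times as large.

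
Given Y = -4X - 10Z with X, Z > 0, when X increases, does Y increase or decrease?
Y decreases

Taking the partial derivative:
∂Y/∂X = -4

∂Y/∂X = -4 < 0 (assuming positive values)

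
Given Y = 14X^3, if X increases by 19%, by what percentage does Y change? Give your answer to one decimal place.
68.5%

For Y = 14X^3:
If X → X(1 + 0.19)
Then Y → Y · (1 + 0.19)^3
     ≈ Y · 1.6852

Percentage change = ((1 + 0.19)^3 − 1) × 100% ≈ 68.5%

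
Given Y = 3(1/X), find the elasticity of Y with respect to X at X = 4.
Elasticity = -1

Elasticity = (dY/dX) · (X/Y)

dY/dX = -3/X²
At X = 4: dY/dX = -3/16, Y = 3/4

Elasticity = (-3/16) · (4 / (3/4)) = -1

Interpretation: for a small percentage change in X, the percentage change in Y is approximately -1.00 times as large.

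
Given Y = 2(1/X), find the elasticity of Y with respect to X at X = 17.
Elasticity = -1

Elasticity = (dY/dX) · (X/Y)

dY/dX = -2/X²
At X = 17: dY/dX = -2/289, Y = 2/17

Elasticity = (-2/289) · (17 / (2/17)) = -1

Interpretation: for a small percentage change in X, the percentage change in Y is approximately -1.00 times as large.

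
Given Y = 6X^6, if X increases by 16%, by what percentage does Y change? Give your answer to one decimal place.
143.6%

For Y = 6X^6:
If X → X(1 + 0.16)
Then Y → Y · (1 + 0.16)^6
     ≈ Y · 2.4364

Percentage change = ((1 + 0.16)^6 − 1) × 100% ≈ 143.6%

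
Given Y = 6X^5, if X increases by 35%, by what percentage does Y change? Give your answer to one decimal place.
348.4%

For Y = 6X^5:
If X → X(1 + 0.35)
Then Y → Y · (1 + 0.35)^5
     ≈ Y · 4.4840

Percentage change = ((1 + 0.35)^5 − 1) × 100% ≈ 348.4%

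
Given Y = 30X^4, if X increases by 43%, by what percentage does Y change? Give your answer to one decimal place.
318.2%

For Y = 30X^4:
If X → X(1 + 0.43)
Then Y → Y · (1 + 0.43)^4
     ≈ Y · 4.1816

Percentage change = ((1 + 0.43)^4 − 1) × 100% ≈ 318.2%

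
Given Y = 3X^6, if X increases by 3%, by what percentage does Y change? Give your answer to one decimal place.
19.4%

For Y = 3X^6:
If X → X(1 + 0.03)
Then Y → Y · (1 + 0.03)^6
     ≈ Y · 1.1941

Percentage change = ((1 + 0.03)^6 − 1) × 100% ≈ 19.4%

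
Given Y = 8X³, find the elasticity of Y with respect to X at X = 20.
Elasticity = 3

Elasticity = (dY/dX) · (X/Y)

dY/dX = 24·X²
At X = 20: dY/dX = 9600, Y = 64000

Elasticity = 9600 · (20 / 64000) = 3

Interpretation: for a small percentage change in X, the percentage change in Y is approximately 3.00 times as large.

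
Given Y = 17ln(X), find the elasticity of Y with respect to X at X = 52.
Elasticity = 1/ln(52) ≈ 0.2531

Elasticity = (dY/dX) · (X/Y)

dY/dX = 17/X
At X = 52: dY/dX = 17/52, Y = 17·ln(52)

Elasticity = (17/52) · (52 / (17·ln(52))) = 1/ln(52) ≈ 0.2531

Interpretation: for a small percentage change in X, the percentage change in Y is approximately 0.25 times as large.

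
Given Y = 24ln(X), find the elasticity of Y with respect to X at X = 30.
Elasticity = 1/ln(30) ≈ 0.2940

Elasticity = (dY/dX) · (X/Y)

dY/dX = 24/X
At X = 30: dY/dX = 4/5, Y = 24·ln(30)

Elasticity = (4/5) · (30 / (24·ln(30))) = 1/ln(30) ≈ 0.2940

Interpretation: for a small percentage change in X, the percentage change in Y is approximately 0.29 times as large.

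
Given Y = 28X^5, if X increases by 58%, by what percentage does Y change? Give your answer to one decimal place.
884.7%

For Y = 28X^5:
If X → X(1 + 0.58)
Then Y → Y · (1 + 0.58)^5
     ≈ Y · 9.8466

Percentage change = ((1 + 0.58)^5 − 1) × 100% ≈ 884.7%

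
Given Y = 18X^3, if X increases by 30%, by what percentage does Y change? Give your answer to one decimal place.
119.7%

For Y = 18X^3:
If X → X(1 + 0.3)
Then Y → Y · (1 + 0.3)^3
     = Y · 2.1970

Percentage change = ((1 + 0.3)^3 − 1) × 100% = 119.7%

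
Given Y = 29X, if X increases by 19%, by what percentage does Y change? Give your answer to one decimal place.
19.0%

For Y = 29X:
If X → X(1 + 0.19)
Then Y → Y · (1 + 0.19)^1
     = Y · 1.1900

Percentage change = ((1 + 0.19)^1 − 1) × 100% = 19.0%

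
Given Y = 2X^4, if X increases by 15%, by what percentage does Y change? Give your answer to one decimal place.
74.9%

For Y = 2X^4:
If X → X(1 + 0.15)
Then Y → Y · (1 + 0.15)^4
     ≈ Y · 1.7490

Percentage change = ((1 + 0.15)^4 − 1) × 100% ≈ 74.9%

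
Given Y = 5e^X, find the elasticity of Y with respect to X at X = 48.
Elasticity = 48

Elasticity = (dY/dX) · (X/Y)

dY/dX = 5·e^X
At X = 48: dY/dX = 5·e^48, Y = 5·e^48

Elasticity = (5·e^48) · (48 / (5·e^48)) = 48

Interpretation: for a small percentage change in X, the percentage change in Y is approximately 48.00 times as large.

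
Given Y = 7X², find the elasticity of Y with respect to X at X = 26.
Elasticity = 2

Elasticity = (dY/dX) · (X/Y)

dY/dX = 14·X
At X = 26: dY/dX = 364, Y = 4732

Elasticity = 364 · (26 / 4732) = 2

Interpretation: for a small percentage change in X, the percentage change in Y is approximately 2.00 times as large.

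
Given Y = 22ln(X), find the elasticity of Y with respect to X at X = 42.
Elasticity = 1/ln(42) ≈ 0.2675

Elasticity = (dY/dX) · (X/Y)

dY/dX = 22/X
At X = 42: dY/dX = 11/21, Y = 22·ln(42)

Elasticity = (11/21) · (42 / (22·ln(42))) = 1/ln(42) ≈ 0.2675

Interpretation: for a small percentage change in X, the percentage change in Y is approximately 0.27 times as large.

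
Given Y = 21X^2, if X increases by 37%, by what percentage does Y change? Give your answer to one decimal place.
87.7%

For Y = 21X^2:
If X → X(1 + 0.37)
Then Y → Y · (1 + 0.37)^2
     = Y · 1.8769

Percentage change = ((1 + 0.37)^2 − 1) × 100% ≈ 87.7%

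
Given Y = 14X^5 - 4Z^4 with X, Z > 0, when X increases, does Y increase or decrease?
Y increases

Taking the partial derivative:
∂Y/∂X = 70X^4

∂Y/∂X = 70X^4 > 0 (assuming positive values)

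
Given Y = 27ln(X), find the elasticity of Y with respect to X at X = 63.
Elasticity = 1/ln(63) ≈ 0.2414

Elasticity = (dY/dX) · (X/Y)

dY/dX = 27/X
At X = 63: dY/dX = 3/7, Y = 27·ln(63)

Elasticity = (3/7) · (63 / (27·ln(63))) = 1/ln(63) ≈ 0.2414

Interpretation: for a small percentage change in X, the percentage change in Y is approximately 0.24 times as large.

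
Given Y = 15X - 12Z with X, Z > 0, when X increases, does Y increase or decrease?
Y increases

Taking the partial derivative:
∂Y/∂X = 15

∂Y/∂X = 15 > 0 (assuming positive values)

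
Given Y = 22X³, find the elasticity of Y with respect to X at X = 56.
Elasticity = 3

Elasticity = (dY/dX) · (X/Y)

dY/dX = 66·X²
At X = 56: dY/dX = 206976, Y = 3863552

Elasticity = 206976 · (56 / 3863552) = 3

Interpretation: for a small percentage change in X, the percentage change in Y is approximately 3.00 times as large.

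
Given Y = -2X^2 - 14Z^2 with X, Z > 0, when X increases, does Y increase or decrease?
Y decreases

Taking the partial derivative:
∂Y/∂X = -4X

∂Y/∂X = -4X < 0 (assuming positive values)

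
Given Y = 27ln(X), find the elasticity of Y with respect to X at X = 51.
Elasticity = 1/ln(51) ≈ 0.2543

Elasticity = (dY/dX) · (X/Y)

dY/dX = 27/X
At X = 51: dY/dX = 9/17, Y = 27·ln(51)

Elasticity = (9/17) · (51 / (27·ln(51))) = 1/ln(51) ≈ 0.2543

Interpretation: for a small percentage change in X, the percentage change in Y is approximately 0.25 times as large.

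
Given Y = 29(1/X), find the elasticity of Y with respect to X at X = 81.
Elasticity = -1

Elasticity = (dY/dX) · (X/Y)

dY/dX = -29/X²
At X = 81: dY/dX = -29/6561, Y = 29/81

Elasticity = (-29/6561) · (81 / (29/81)) = -1

Interpretation: for a small percentage change in X, the percentage change in Y is approximately -1.00 times as large.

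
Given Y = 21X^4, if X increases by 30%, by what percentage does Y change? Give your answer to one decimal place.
185.6%

For Y = 21X^4:
If X → X(1 + 0.3)
Then Y → Y · (1 + 0.3)^4
     = Y · 2.8561

Percentage change = ((1 + 0.3)^4 − 1) × 100% ≈ 185.6%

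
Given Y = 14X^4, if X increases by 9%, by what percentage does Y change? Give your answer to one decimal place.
41.2%

For Y = 14X^4:
If X → X(1 + 0.09)
Then Y → Y · (1 + 0.09)^4
     ≈ Y · 1.4116

Percentage change = ((1 + 0.09)^4 − 1) × 100% ≈ 41.2%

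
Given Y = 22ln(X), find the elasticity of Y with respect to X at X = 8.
Elasticity = 1/ln(8) ≈ 0.4809

Elasticity = (dY/dX) · (X/Y)

dY/dX = 22/X
At X = 8: dY/dX = 11/4, Y = 22·ln(8)

Elasticity = (11/4) · (8 / (22·ln(8))) = 1/ln(8) ≈ 0.4809

Interpretation: for a small percentage change in X, the percentage change in Y is approximately 0.48 times as large.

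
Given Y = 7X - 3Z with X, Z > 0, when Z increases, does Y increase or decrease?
Y decreases

Taking the partial derivative:
∂Y/∂Z = -3

∂Y/∂Z = -3 < 0 (assuming positive values)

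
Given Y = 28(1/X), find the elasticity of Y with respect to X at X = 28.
Elasticity = -1

Elasticity = (dY/dX) · (X/Y)

dY/dX = -28/X²
At X = 28: dY/dX = -1/28, Y = 1

Elasticity = (-1/28) · (28 / 1) = -1

Interpretation: for a small percentage change in X, the percentage change in Y is approximately -1.00 times as large.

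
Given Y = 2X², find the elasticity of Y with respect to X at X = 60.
Elasticity = 2

Elasticity = (dY/dX) · (X/Y)

dY/dX = 4·X
At X = 60: dY/dX = 240, Y = 7200

Elasticity = 240 · (60 / 7200) = 2

Interpretation: for a small percentage change in X, the percentage change in Y is approximately 2.00 times as large.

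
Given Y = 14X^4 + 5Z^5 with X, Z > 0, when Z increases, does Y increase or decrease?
Y increases

Taking the partial derivative:
∂Y/∂Z = 25Z^4

∂Y/∂Z = 25Z^4 > 0 (assuming positive values)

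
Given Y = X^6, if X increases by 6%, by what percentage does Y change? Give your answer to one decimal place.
41.9%

For Y = X^6:
If X → X(1 + 0.06)
Then Y → Y · (1 + 0.06)^6
     ≈ Y · 1.4185

Percentage change = ((1 + 0.06)^6 − 1) × 100% ≈ 41.9%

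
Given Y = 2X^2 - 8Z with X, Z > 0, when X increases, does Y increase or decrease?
Y increases

Taking the partial derivative:
∂Y/∂X = 4X

∂Y/∂X = 4X > 0 (assuming positive values)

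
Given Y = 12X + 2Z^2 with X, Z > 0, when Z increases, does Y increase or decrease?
Y increases

Taking the partial derivative:
∂Y/∂Z = 4Z

∂Y/∂Z = 4Z > 0 (assuming positive values)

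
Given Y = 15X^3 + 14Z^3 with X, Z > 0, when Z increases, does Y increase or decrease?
Y increases

Taking the partial derivative:
∂Y/∂Z = 42Z^2

∂Y/∂Z = 42Z^2 > 0 (assuming positive values)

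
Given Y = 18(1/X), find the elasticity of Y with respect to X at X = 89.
Elasticity = -1

Elasticity = (dY/dX) · (X/Y)

dY/dX = -18/X²
At X = 89: dY/dX = -18/7921, Y = 18/89

Elasticity = (-18/7921) · (89 / (18/89)) = -1

Interpretation: for a small percentage change in X, the percentage change in Y is approximately -1.00 times as large.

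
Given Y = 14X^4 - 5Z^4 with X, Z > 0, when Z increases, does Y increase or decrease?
Y decreases

Taking the partial derivative:
∂Y/∂Z = -20Z^3

∂Y/∂Z = -20Z^3 < 0 (assuming positive values)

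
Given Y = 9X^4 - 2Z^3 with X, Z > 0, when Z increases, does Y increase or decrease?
Y decreases

Taking the partial derivative:
∂Y/∂Z = -6Z^2

∂Y/∂Z = -6Z^2 < 0 (assuming positive values)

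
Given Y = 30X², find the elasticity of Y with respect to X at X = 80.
Elasticity = 2

Elasticity = (dY/dX) · (X/Y)

dY/dX = 60·X
At X = 80: dY/dX = 4800, Y = 192000

Elasticity = 4800 · (80 / 192000) = 2

Interpretation: for a small percentage change in X, the percentage change in Y is approximately 2.00 times as large.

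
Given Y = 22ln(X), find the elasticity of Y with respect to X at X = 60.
Elasticity = 1/ln(60) ≈ 0.2442

Elasticity = (dY/dX) · (X/Y)

dY/dX = 22/X
At X = 60: dY/dX = 11/30, Y = 22·ln(60)

Elasticity = (11/30) · (60 / (22·ln(60))) = 1/ln(60) ≈ 0.2442

Interpretation: for a small percentage change in X, the percentage change in Y is approximately 0.24 times as large.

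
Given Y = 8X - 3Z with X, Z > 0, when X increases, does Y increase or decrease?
Y increases

Taking the partial derivative:
∂Y/∂X = 8

∂Y/∂X = 8 > 0 (assuming positive values)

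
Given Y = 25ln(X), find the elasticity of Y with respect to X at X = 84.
Elasticity = 1/ln(84) ≈ 0.2257

Elasticity = (dY/dX) · (X/Y)

dY/dX = 25/X
At X = 84: dY/dX = 25/84, Y = 25·ln(84)

Elasticity = (25/84) · (84 / (25·ln(84))) = 1/ln(84) ≈ 0.2257

Interpretation: for a small percentage change in X, the percentage change in Y is approximately 0.23 times as large.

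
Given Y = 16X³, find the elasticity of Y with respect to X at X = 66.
Elasticity = 3

Elasticity = (dY/dX) · (X/Y)

dY/dX = 48·X²
At X = 66: dY/dX = 209088, Y = 4599936

Elasticity = 209088 · (66 / 4599936) = 3

Interpretation: for a small percentage change in X, the percentage change in Y is approximately 3.00 times as large.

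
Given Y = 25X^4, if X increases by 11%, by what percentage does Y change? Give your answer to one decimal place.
51.8%

For Y = 25X^4:
If X → X(1 + 0.11)
Then Y → Y · (1 + 0.11)^4
     ≈ Y · 1.5181

Percentage change = ((1 + 0.11)^4 − 1) × 100% ≈ 51.8%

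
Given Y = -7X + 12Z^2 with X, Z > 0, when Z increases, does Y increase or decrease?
Y increases

Taking the partial derivative:
∂Y/∂Z = 24Z

∂Y/∂Z = 24Z > 0 (assuming positive values)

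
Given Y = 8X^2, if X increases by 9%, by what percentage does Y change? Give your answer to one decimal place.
18.8%

For Y = 8X^2:
If X → X(1 + 0.09)
Then Y → Y · (1 + 0.09)^2
     = Y · 1.1881

Percentage change = ((1 + 0.09)^2 − 1) × 100% ≈ 18.8%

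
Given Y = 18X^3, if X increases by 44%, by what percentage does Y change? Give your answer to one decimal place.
198.6%

For Y = 18X^3:
If X → X(1 + 0.44)
Then Y → Y · (1 + 0.44)^3
     ≈ Y · 2.9860

Percentage change = ((1 + 0.44)^3 − 1) × 100% ≈ 198.6%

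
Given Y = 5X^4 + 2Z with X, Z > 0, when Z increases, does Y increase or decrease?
Y increases

Taking the partial derivative:
∂Y/∂Z = 2

∂Y/∂Z = 2 > 0 (assuming positive values)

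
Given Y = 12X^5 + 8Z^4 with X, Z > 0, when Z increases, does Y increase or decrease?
Y increases

Taking the partial derivative:
∂Y/∂Z = 32Z^3

∂Y/∂Z = 32Z^3 > 0 (assuming positive values)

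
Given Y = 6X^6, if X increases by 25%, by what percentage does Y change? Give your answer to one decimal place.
281.5%

For Y = 6X^6:
If X → X(1 + 0.25)
Then Y → Y · (1 + 0.25)^6
     ≈ Y · 3.8147

Percentage change = ((1 + 0.25)^6 − 1) × 100% ≈ 281.5%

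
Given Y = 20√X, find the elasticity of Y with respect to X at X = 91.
Elasticity = 1/2

Elasticity = (dY/dX) · (X/Y)

dY/dX = 10/√X
At X = 91: dY/dX = 10·√91/91, Y = 20·√91

Elasticity = (10·√91/91) · (91 / (20·√91)) = 1/2

Interpretation: for a small percentage change in X, the percentage change in Y is approximately 0.50 times as large.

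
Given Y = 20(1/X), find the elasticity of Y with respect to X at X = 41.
Elasticity = -1

Elasticity = (dY/dX) · (X/Y)

dY/dX = -20/X²
At X = 41: dY/dX = -20/1681, Y = 20/41

Elasticity = (-20/1681) · (41 / (20/41)) = -1

Interpretation: for a small percentage change in X, the percentage change in Y is approximately -1.00 times as large.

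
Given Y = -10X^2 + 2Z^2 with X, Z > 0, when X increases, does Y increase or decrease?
Y decreases

Taking the partial derivative:
∂Y/∂X = -20X

∂Y/∂X = -20X < 0 (assuming positive values)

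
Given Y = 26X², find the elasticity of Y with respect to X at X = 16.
Elasticity = 2

Elasticity = (dY/dX) · (X/Y)

dY/dX = 52·X
At X = 16: dY/dX = 832, Y = 6656

Elasticity = 832 · (16 / 6656) = 2

Interpretation: for a small percentage change in X, the percentage change in Y is approximately 2.00 times as large.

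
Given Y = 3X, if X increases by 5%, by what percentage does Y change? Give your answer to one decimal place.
5.0%

For Y = 3X:
If X → X(1 + 0.05)
Then Y → Y · (1 + 0.05)^1
     = Y · 1.0500

Percentage change = ((1 + 0.05)^1 − 1) × 100% = 5.0%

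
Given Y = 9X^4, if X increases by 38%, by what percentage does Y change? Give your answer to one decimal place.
262.7%

For Y = 9X^4:
If X → X(1 + 0.38)
Then Y → Y · (1 + 0.38)^4
     ≈ Y · 3.6267

Percentage change = ((1 + 0.38)^4 − 1) × 100% ≈ 262.7%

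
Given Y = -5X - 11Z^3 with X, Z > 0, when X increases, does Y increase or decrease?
Y decreases

Taking the partial derivative:
∂Y/∂X = -5

∂Y/∂X = -5 < 0 (assuming positive values)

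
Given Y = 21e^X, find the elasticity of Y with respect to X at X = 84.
Elasticity = 84

Elasticity = (dY/dX) · (X/Y)

dY/dX = 21·e^X
At X = 84: dY/dX = 21·e^84, Y = 21·e^84

Elasticity = (21·e^84) · (84 / (21·e^84)) = 84

Interpretation: for a small percentage change in X, the percentage change in Y is approximately 84.00 times as large.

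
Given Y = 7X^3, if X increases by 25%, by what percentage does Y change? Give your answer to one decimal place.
95.3%

For Y = 7X^3:
If X → X(1 + 0.25)
Then Y → Y · (1 + 0.25)^3
     ≈ Y · 1.9531

Percentage change = ((1 + 0.25)^3 − 1) × 100% ≈ 95.3%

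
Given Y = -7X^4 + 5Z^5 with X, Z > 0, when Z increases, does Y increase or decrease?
Y increases

Taking the partial derivative:
∂Y/∂Z = 25Z^4

∂Y/∂Z = 25Z^4 > 0 (assuming positive values)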